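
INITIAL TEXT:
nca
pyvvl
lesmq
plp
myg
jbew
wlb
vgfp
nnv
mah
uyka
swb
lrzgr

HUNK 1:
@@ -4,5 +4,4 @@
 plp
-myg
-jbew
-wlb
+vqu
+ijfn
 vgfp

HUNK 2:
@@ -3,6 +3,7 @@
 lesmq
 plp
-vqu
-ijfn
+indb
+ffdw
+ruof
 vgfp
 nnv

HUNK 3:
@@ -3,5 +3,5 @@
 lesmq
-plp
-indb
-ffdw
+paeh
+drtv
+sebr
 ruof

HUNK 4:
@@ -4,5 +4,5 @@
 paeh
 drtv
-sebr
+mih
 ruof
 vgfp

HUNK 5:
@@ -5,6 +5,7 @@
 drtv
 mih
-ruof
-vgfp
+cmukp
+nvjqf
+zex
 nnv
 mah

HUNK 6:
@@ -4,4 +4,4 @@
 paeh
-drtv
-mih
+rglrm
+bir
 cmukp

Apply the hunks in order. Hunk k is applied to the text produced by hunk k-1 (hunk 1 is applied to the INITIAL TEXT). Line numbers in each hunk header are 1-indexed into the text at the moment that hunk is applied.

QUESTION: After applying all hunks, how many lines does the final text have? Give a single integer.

Answer: 14

Derivation:
Hunk 1: at line 4 remove [myg,jbew,wlb] add [vqu,ijfn] -> 12 lines: nca pyvvl lesmq plp vqu ijfn vgfp nnv mah uyka swb lrzgr
Hunk 2: at line 3 remove [vqu,ijfn] add [indb,ffdw,ruof] -> 13 lines: nca pyvvl lesmq plp indb ffdw ruof vgfp nnv mah uyka swb lrzgr
Hunk 3: at line 3 remove [plp,indb,ffdw] add [paeh,drtv,sebr] -> 13 lines: nca pyvvl lesmq paeh drtv sebr ruof vgfp nnv mah uyka swb lrzgr
Hunk 4: at line 4 remove [sebr] add [mih] -> 13 lines: nca pyvvl lesmq paeh drtv mih ruof vgfp nnv mah uyka swb lrzgr
Hunk 5: at line 5 remove [ruof,vgfp] add [cmukp,nvjqf,zex] -> 14 lines: nca pyvvl lesmq paeh drtv mih cmukp nvjqf zex nnv mah uyka swb lrzgr
Hunk 6: at line 4 remove [drtv,mih] add [rglrm,bir] -> 14 lines: nca pyvvl lesmq paeh rglrm bir cmukp nvjqf zex nnv mah uyka swb lrzgr
Final line count: 14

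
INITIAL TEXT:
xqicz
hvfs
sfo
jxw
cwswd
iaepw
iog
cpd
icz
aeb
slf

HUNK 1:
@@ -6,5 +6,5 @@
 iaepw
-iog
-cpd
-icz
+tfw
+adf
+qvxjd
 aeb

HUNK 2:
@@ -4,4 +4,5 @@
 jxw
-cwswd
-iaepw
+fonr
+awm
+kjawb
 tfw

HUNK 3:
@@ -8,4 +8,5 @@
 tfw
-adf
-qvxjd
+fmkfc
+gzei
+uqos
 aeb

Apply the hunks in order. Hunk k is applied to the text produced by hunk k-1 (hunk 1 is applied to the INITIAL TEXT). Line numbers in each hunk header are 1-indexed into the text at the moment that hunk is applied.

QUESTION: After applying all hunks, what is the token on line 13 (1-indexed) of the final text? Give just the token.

Answer: slf

Derivation:
Hunk 1: at line 6 remove [iog,cpd,icz] add [tfw,adf,qvxjd] -> 11 lines: xqicz hvfs sfo jxw cwswd iaepw tfw adf qvxjd aeb slf
Hunk 2: at line 4 remove [cwswd,iaepw] add [fonr,awm,kjawb] -> 12 lines: xqicz hvfs sfo jxw fonr awm kjawb tfw adf qvxjd aeb slf
Hunk 3: at line 8 remove [adf,qvxjd] add [fmkfc,gzei,uqos] -> 13 lines: xqicz hvfs sfo jxw fonr awm kjawb tfw fmkfc gzei uqos aeb slf
Final line 13: slf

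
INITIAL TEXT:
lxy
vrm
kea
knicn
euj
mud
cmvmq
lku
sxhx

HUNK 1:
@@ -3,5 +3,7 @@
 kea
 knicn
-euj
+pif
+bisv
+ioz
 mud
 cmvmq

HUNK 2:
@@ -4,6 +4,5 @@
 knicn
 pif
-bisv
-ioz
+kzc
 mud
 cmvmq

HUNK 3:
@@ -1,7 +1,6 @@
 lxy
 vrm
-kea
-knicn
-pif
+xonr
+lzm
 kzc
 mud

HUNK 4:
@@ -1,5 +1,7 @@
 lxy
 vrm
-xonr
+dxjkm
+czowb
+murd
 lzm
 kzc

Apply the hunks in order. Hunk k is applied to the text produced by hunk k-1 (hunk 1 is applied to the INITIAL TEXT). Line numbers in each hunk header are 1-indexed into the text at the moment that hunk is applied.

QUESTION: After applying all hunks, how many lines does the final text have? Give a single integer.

Answer: 11

Derivation:
Hunk 1: at line 3 remove [euj] add [pif,bisv,ioz] -> 11 lines: lxy vrm kea knicn pif bisv ioz mud cmvmq lku sxhx
Hunk 2: at line 4 remove [bisv,ioz] add [kzc] -> 10 lines: lxy vrm kea knicn pif kzc mud cmvmq lku sxhx
Hunk 3: at line 1 remove [kea,knicn,pif] add [xonr,lzm] -> 9 lines: lxy vrm xonr lzm kzc mud cmvmq lku sxhx
Hunk 4: at line 1 remove [xonr] add [dxjkm,czowb,murd] -> 11 lines: lxy vrm dxjkm czowb murd lzm kzc mud cmvmq lku sxhx
Final line count: 11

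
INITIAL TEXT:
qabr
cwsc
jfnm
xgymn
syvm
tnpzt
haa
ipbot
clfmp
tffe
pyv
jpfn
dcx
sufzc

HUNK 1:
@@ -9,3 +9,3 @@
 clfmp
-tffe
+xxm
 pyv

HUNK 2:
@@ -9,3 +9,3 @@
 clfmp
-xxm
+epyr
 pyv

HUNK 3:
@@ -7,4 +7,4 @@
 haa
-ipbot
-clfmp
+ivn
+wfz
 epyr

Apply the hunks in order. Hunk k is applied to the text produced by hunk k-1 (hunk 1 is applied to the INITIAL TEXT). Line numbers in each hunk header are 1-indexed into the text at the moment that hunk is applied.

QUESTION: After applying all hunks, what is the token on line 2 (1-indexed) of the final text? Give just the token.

Hunk 1: at line 9 remove [tffe] add [xxm] -> 14 lines: qabr cwsc jfnm xgymn syvm tnpzt haa ipbot clfmp xxm pyv jpfn dcx sufzc
Hunk 2: at line 9 remove [xxm] add [epyr] -> 14 lines: qabr cwsc jfnm xgymn syvm tnpzt haa ipbot clfmp epyr pyv jpfn dcx sufzc
Hunk 3: at line 7 remove [ipbot,clfmp] add [ivn,wfz] -> 14 lines: qabr cwsc jfnm xgymn syvm tnpzt haa ivn wfz epyr pyv jpfn dcx sufzc
Final line 2: cwsc

Answer: cwsc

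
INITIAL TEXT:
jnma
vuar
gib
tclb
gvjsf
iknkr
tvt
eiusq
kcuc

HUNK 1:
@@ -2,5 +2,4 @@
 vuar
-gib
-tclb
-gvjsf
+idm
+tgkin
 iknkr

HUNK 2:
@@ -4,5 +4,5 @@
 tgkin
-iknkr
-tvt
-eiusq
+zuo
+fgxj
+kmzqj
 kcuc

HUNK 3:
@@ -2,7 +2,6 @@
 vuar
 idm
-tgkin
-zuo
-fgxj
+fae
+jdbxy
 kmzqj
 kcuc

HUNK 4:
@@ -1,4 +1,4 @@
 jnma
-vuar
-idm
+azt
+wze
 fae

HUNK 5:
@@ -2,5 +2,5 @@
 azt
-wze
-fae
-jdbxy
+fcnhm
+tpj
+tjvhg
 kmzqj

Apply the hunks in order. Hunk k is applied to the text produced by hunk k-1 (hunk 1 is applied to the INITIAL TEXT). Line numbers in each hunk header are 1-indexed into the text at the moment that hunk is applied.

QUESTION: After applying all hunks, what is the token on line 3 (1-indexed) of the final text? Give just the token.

Hunk 1: at line 2 remove [gib,tclb,gvjsf] add [idm,tgkin] -> 8 lines: jnma vuar idm tgkin iknkr tvt eiusq kcuc
Hunk 2: at line 4 remove [iknkr,tvt,eiusq] add [zuo,fgxj,kmzqj] -> 8 lines: jnma vuar idm tgkin zuo fgxj kmzqj kcuc
Hunk 3: at line 2 remove [tgkin,zuo,fgxj] add [fae,jdbxy] -> 7 lines: jnma vuar idm fae jdbxy kmzqj kcuc
Hunk 4: at line 1 remove [vuar,idm] add [azt,wze] -> 7 lines: jnma azt wze fae jdbxy kmzqj kcuc
Hunk 5: at line 2 remove [wze,fae,jdbxy] add [fcnhm,tpj,tjvhg] -> 7 lines: jnma azt fcnhm tpj tjvhg kmzqj kcuc
Final line 3: fcnhm

Answer: fcnhm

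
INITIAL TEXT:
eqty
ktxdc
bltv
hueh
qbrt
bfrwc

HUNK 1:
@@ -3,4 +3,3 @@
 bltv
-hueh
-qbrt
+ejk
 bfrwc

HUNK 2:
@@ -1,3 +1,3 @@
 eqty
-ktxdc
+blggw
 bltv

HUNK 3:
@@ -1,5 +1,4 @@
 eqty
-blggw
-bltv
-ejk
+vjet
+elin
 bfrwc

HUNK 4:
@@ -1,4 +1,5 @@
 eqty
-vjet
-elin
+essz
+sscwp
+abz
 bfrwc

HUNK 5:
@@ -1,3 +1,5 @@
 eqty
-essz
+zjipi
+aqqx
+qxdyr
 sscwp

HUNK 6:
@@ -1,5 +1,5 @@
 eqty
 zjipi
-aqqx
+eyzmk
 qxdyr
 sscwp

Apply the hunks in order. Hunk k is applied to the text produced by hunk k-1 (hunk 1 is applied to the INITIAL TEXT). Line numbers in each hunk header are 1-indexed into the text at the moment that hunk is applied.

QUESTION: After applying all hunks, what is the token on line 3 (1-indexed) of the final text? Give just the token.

Hunk 1: at line 3 remove [hueh,qbrt] add [ejk] -> 5 lines: eqty ktxdc bltv ejk bfrwc
Hunk 2: at line 1 remove [ktxdc] add [blggw] -> 5 lines: eqty blggw bltv ejk bfrwc
Hunk 3: at line 1 remove [blggw,bltv,ejk] add [vjet,elin] -> 4 lines: eqty vjet elin bfrwc
Hunk 4: at line 1 remove [vjet,elin] add [essz,sscwp,abz] -> 5 lines: eqty essz sscwp abz bfrwc
Hunk 5: at line 1 remove [essz] add [zjipi,aqqx,qxdyr] -> 7 lines: eqty zjipi aqqx qxdyr sscwp abz bfrwc
Hunk 6: at line 1 remove [aqqx] add [eyzmk] -> 7 lines: eqty zjipi eyzmk qxdyr sscwp abz bfrwc
Final line 3: eyzmk

Answer: eyzmk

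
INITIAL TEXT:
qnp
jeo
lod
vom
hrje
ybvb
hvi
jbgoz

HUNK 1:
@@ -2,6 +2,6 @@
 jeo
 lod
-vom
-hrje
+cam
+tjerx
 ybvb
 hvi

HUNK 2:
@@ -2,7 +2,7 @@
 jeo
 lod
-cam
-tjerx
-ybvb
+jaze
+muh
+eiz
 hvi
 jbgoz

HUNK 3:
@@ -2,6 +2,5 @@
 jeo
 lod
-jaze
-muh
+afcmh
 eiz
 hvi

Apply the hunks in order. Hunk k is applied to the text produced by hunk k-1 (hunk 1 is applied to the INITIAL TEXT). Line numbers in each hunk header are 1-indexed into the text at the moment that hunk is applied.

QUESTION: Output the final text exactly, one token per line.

Hunk 1: at line 2 remove [vom,hrje] add [cam,tjerx] -> 8 lines: qnp jeo lod cam tjerx ybvb hvi jbgoz
Hunk 2: at line 2 remove [cam,tjerx,ybvb] add [jaze,muh,eiz] -> 8 lines: qnp jeo lod jaze muh eiz hvi jbgoz
Hunk 3: at line 2 remove [jaze,muh] add [afcmh] -> 7 lines: qnp jeo lod afcmh eiz hvi jbgoz

Answer: qnp
jeo
lod
afcmh
eiz
hvi
jbgoz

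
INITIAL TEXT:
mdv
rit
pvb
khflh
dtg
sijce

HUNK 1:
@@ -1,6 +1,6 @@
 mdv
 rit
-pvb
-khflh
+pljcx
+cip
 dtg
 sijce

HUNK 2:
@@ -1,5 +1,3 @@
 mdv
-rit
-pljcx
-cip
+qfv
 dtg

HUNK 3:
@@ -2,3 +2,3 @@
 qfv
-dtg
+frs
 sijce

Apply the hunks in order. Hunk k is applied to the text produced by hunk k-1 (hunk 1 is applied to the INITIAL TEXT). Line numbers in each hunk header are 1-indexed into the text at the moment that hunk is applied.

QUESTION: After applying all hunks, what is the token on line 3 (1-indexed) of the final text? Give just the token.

Answer: frs

Derivation:
Hunk 1: at line 1 remove [pvb,khflh] add [pljcx,cip] -> 6 lines: mdv rit pljcx cip dtg sijce
Hunk 2: at line 1 remove [rit,pljcx,cip] add [qfv] -> 4 lines: mdv qfv dtg sijce
Hunk 3: at line 2 remove [dtg] add [frs] -> 4 lines: mdv qfv frs sijce
Final line 3: frs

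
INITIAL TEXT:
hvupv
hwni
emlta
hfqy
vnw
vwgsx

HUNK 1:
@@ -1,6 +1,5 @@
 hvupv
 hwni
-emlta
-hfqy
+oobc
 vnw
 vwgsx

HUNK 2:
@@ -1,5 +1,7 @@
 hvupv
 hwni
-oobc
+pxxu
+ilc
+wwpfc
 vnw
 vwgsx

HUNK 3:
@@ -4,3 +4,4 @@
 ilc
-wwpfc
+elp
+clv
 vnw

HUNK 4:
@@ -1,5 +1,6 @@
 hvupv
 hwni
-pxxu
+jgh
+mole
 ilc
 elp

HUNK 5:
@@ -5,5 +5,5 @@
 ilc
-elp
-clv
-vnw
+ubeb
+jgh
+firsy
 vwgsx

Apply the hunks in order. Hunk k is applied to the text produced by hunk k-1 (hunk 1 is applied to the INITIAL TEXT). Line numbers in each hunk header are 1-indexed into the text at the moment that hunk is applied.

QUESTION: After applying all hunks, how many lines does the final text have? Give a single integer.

Hunk 1: at line 1 remove [emlta,hfqy] add [oobc] -> 5 lines: hvupv hwni oobc vnw vwgsx
Hunk 2: at line 1 remove [oobc] add [pxxu,ilc,wwpfc] -> 7 lines: hvupv hwni pxxu ilc wwpfc vnw vwgsx
Hunk 3: at line 4 remove [wwpfc] add [elp,clv] -> 8 lines: hvupv hwni pxxu ilc elp clv vnw vwgsx
Hunk 4: at line 1 remove [pxxu] add [jgh,mole] -> 9 lines: hvupv hwni jgh mole ilc elp clv vnw vwgsx
Hunk 5: at line 5 remove [elp,clv,vnw] add [ubeb,jgh,firsy] -> 9 lines: hvupv hwni jgh mole ilc ubeb jgh firsy vwgsx
Final line count: 9

Answer: 9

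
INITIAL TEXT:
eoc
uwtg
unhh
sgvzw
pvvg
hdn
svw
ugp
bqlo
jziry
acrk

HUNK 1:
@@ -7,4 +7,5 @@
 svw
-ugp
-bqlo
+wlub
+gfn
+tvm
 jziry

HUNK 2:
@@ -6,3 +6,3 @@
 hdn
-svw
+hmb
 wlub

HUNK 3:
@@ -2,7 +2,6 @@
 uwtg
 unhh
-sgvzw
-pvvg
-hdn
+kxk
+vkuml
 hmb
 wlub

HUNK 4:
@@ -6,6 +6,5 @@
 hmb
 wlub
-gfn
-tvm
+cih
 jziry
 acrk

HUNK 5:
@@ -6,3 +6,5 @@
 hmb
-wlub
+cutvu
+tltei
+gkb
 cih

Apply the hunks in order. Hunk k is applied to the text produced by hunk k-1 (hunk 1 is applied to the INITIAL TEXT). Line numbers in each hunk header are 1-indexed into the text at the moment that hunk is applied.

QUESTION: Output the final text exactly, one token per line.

Answer: eoc
uwtg
unhh
kxk
vkuml
hmb
cutvu
tltei
gkb
cih
jziry
acrk

Derivation:
Hunk 1: at line 7 remove [ugp,bqlo] add [wlub,gfn,tvm] -> 12 lines: eoc uwtg unhh sgvzw pvvg hdn svw wlub gfn tvm jziry acrk
Hunk 2: at line 6 remove [svw] add [hmb] -> 12 lines: eoc uwtg unhh sgvzw pvvg hdn hmb wlub gfn tvm jziry acrk
Hunk 3: at line 2 remove [sgvzw,pvvg,hdn] add [kxk,vkuml] -> 11 lines: eoc uwtg unhh kxk vkuml hmb wlub gfn tvm jziry acrk
Hunk 4: at line 6 remove [gfn,tvm] add [cih] -> 10 lines: eoc uwtg unhh kxk vkuml hmb wlub cih jziry acrk
Hunk 5: at line 6 remove [wlub] add [cutvu,tltei,gkb] -> 12 lines: eoc uwtg unhh kxk vkuml hmb cutvu tltei gkb cih jziry acrk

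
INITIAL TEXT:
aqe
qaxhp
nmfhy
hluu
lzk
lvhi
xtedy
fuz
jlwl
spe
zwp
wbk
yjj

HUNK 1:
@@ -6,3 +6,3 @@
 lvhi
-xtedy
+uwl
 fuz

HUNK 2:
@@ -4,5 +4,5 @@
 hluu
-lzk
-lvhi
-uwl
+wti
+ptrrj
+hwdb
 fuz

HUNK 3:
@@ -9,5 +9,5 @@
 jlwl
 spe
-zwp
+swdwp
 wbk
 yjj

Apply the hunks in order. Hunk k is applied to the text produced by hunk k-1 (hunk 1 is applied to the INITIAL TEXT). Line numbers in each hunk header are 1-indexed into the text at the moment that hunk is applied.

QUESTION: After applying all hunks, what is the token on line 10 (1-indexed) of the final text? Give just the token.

Hunk 1: at line 6 remove [xtedy] add [uwl] -> 13 lines: aqe qaxhp nmfhy hluu lzk lvhi uwl fuz jlwl spe zwp wbk yjj
Hunk 2: at line 4 remove [lzk,lvhi,uwl] add [wti,ptrrj,hwdb] -> 13 lines: aqe qaxhp nmfhy hluu wti ptrrj hwdb fuz jlwl spe zwp wbk yjj
Hunk 3: at line 9 remove [zwp] add [swdwp] -> 13 lines: aqe qaxhp nmfhy hluu wti ptrrj hwdb fuz jlwl spe swdwp wbk yjj
Final line 10: spe

Answer: spe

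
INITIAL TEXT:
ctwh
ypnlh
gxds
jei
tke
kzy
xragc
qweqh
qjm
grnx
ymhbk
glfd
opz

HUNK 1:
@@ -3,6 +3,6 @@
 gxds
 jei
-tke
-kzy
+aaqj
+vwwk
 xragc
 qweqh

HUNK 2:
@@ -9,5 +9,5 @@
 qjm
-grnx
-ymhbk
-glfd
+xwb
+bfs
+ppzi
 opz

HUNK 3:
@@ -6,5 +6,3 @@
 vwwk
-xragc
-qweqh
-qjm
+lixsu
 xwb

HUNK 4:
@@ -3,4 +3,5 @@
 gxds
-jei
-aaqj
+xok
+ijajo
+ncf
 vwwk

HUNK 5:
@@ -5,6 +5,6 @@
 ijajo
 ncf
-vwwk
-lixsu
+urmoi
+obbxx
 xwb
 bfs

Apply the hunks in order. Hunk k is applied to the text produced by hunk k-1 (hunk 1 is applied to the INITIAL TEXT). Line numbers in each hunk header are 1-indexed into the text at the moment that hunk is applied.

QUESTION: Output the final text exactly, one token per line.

Hunk 1: at line 3 remove [tke,kzy] add [aaqj,vwwk] -> 13 lines: ctwh ypnlh gxds jei aaqj vwwk xragc qweqh qjm grnx ymhbk glfd opz
Hunk 2: at line 9 remove [grnx,ymhbk,glfd] add [xwb,bfs,ppzi] -> 13 lines: ctwh ypnlh gxds jei aaqj vwwk xragc qweqh qjm xwb bfs ppzi opz
Hunk 3: at line 6 remove [xragc,qweqh,qjm] add [lixsu] -> 11 lines: ctwh ypnlh gxds jei aaqj vwwk lixsu xwb bfs ppzi opz
Hunk 4: at line 3 remove [jei,aaqj] add [xok,ijajo,ncf] -> 12 lines: ctwh ypnlh gxds xok ijajo ncf vwwk lixsu xwb bfs ppzi opz
Hunk 5: at line 5 remove [vwwk,lixsu] add [urmoi,obbxx] -> 12 lines: ctwh ypnlh gxds xok ijajo ncf urmoi obbxx xwb bfs ppzi opz

Answer: ctwh
ypnlh
gxds
xok
ijajo
ncf
urmoi
obbxx
xwb
bfs
ppzi
opz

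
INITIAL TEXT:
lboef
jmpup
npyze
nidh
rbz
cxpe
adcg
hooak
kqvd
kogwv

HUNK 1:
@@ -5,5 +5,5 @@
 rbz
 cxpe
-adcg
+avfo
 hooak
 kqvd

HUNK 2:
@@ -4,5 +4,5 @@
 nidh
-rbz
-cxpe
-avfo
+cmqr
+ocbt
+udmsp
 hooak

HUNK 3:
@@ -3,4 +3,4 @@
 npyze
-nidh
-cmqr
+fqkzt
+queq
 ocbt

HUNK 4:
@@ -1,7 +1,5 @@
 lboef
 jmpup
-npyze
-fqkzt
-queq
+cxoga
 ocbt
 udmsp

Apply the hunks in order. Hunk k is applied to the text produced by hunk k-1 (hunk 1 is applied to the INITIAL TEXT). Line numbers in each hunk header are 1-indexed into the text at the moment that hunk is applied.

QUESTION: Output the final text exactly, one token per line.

Hunk 1: at line 5 remove [adcg] add [avfo] -> 10 lines: lboef jmpup npyze nidh rbz cxpe avfo hooak kqvd kogwv
Hunk 2: at line 4 remove [rbz,cxpe,avfo] add [cmqr,ocbt,udmsp] -> 10 lines: lboef jmpup npyze nidh cmqr ocbt udmsp hooak kqvd kogwv
Hunk 3: at line 3 remove [nidh,cmqr] add [fqkzt,queq] -> 10 lines: lboef jmpup npyze fqkzt queq ocbt udmsp hooak kqvd kogwv
Hunk 4: at line 1 remove [npyze,fqkzt,queq] add [cxoga] -> 8 lines: lboef jmpup cxoga ocbt udmsp hooak kqvd kogwv

Answer: lboef
jmpup
cxoga
ocbt
udmsp
hooak
kqvd
kogwv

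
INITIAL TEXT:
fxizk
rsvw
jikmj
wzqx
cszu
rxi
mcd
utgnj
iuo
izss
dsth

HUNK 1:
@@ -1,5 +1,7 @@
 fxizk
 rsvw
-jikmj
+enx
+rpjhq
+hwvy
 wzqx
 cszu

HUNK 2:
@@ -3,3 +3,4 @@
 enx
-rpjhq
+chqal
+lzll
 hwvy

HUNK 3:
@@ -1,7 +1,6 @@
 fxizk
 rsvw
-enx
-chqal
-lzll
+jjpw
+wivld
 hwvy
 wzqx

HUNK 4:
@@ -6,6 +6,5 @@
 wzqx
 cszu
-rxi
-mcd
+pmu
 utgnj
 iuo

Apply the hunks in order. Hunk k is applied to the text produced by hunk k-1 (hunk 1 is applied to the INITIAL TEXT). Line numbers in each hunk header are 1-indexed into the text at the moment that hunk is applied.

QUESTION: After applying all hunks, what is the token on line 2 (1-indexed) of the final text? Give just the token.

Hunk 1: at line 1 remove [jikmj] add [enx,rpjhq,hwvy] -> 13 lines: fxizk rsvw enx rpjhq hwvy wzqx cszu rxi mcd utgnj iuo izss dsth
Hunk 2: at line 3 remove [rpjhq] add [chqal,lzll] -> 14 lines: fxizk rsvw enx chqal lzll hwvy wzqx cszu rxi mcd utgnj iuo izss dsth
Hunk 3: at line 1 remove [enx,chqal,lzll] add [jjpw,wivld] -> 13 lines: fxizk rsvw jjpw wivld hwvy wzqx cszu rxi mcd utgnj iuo izss dsth
Hunk 4: at line 6 remove [rxi,mcd] add [pmu] -> 12 lines: fxizk rsvw jjpw wivld hwvy wzqx cszu pmu utgnj iuo izss dsth
Final line 2: rsvw

Answer: rsvw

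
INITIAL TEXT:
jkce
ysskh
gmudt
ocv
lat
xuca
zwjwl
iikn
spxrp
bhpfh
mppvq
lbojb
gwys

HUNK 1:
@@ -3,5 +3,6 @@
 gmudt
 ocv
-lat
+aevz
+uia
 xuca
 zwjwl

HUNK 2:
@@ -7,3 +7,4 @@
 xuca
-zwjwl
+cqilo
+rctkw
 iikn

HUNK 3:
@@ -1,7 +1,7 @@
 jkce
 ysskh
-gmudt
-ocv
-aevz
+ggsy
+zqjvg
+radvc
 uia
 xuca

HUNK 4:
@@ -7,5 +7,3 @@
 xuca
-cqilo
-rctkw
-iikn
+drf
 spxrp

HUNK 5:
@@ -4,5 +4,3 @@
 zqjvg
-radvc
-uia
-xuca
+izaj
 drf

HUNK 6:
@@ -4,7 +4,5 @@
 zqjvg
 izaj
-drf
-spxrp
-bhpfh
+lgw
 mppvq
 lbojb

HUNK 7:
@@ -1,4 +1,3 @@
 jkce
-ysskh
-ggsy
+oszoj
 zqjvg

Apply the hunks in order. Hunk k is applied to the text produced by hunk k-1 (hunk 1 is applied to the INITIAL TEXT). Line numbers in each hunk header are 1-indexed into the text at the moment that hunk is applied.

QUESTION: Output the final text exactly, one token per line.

Answer: jkce
oszoj
zqjvg
izaj
lgw
mppvq
lbojb
gwys

Derivation:
Hunk 1: at line 3 remove [lat] add [aevz,uia] -> 14 lines: jkce ysskh gmudt ocv aevz uia xuca zwjwl iikn spxrp bhpfh mppvq lbojb gwys
Hunk 2: at line 7 remove [zwjwl] add [cqilo,rctkw] -> 15 lines: jkce ysskh gmudt ocv aevz uia xuca cqilo rctkw iikn spxrp bhpfh mppvq lbojb gwys
Hunk 3: at line 1 remove [gmudt,ocv,aevz] add [ggsy,zqjvg,radvc] -> 15 lines: jkce ysskh ggsy zqjvg radvc uia xuca cqilo rctkw iikn spxrp bhpfh mppvq lbojb gwys
Hunk 4: at line 7 remove [cqilo,rctkw,iikn] add [drf] -> 13 lines: jkce ysskh ggsy zqjvg radvc uia xuca drf spxrp bhpfh mppvq lbojb gwys
Hunk 5: at line 4 remove [radvc,uia,xuca] add [izaj] -> 11 lines: jkce ysskh ggsy zqjvg izaj drf spxrp bhpfh mppvq lbojb gwys
Hunk 6: at line 4 remove [drf,spxrp,bhpfh] add [lgw] -> 9 lines: jkce ysskh ggsy zqjvg izaj lgw mppvq lbojb gwys
Hunk 7: at line 1 remove [ysskh,ggsy] add [oszoj] -> 8 lines: jkce oszoj zqjvg izaj lgw mppvq lbojb gwys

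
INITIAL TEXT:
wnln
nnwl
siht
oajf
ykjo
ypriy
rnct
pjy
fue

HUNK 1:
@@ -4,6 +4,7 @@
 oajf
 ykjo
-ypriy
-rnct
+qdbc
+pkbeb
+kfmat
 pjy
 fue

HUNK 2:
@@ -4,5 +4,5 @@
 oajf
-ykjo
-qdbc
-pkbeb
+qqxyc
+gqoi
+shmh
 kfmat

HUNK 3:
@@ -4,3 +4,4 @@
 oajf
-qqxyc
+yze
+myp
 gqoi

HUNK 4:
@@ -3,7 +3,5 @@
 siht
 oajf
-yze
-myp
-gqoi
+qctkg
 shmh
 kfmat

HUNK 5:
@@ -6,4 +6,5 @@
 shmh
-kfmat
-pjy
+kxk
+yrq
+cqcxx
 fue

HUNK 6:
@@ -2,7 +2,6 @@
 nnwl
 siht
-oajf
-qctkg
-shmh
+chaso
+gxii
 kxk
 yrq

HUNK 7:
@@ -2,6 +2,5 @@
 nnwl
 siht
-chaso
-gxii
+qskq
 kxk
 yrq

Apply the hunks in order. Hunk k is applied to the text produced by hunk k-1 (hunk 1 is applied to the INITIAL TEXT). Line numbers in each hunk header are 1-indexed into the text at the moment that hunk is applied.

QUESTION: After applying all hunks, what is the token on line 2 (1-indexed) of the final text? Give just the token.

Answer: nnwl

Derivation:
Hunk 1: at line 4 remove [ypriy,rnct] add [qdbc,pkbeb,kfmat] -> 10 lines: wnln nnwl siht oajf ykjo qdbc pkbeb kfmat pjy fue
Hunk 2: at line 4 remove [ykjo,qdbc,pkbeb] add [qqxyc,gqoi,shmh] -> 10 lines: wnln nnwl siht oajf qqxyc gqoi shmh kfmat pjy fue
Hunk 3: at line 4 remove [qqxyc] add [yze,myp] -> 11 lines: wnln nnwl siht oajf yze myp gqoi shmh kfmat pjy fue
Hunk 4: at line 3 remove [yze,myp,gqoi] add [qctkg] -> 9 lines: wnln nnwl siht oajf qctkg shmh kfmat pjy fue
Hunk 5: at line 6 remove [kfmat,pjy] add [kxk,yrq,cqcxx] -> 10 lines: wnln nnwl siht oajf qctkg shmh kxk yrq cqcxx fue
Hunk 6: at line 2 remove [oajf,qctkg,shmh] add [chaso,gxii] -> 9 lines: wnln nnwl siht chaso gxii kxk yrq cqcxx fue
Hunk 7: at line 2 remove [chaso,gxii] add [qskq] -> 8 lines: wnln nnwl siht qskq kxk yrq cqcxx fue
Final line 2: nnwl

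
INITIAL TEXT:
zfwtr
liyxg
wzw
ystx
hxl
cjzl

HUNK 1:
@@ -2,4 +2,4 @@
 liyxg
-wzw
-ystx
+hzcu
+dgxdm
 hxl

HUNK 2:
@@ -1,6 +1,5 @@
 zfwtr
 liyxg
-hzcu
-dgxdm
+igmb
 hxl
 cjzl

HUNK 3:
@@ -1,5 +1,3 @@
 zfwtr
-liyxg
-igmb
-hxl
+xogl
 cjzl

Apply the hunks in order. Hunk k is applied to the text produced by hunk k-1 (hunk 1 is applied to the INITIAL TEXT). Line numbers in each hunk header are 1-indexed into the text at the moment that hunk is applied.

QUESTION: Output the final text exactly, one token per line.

Hunk 1: at line 2 remove [wzw,ystx] add [hzcu,dgxdm] -> 6 lines: zfwtr liyxg hzcu dgxdm hxl cjzl
Hunk 2: at line 1 remove [hzcu,dgxdm] add [igmb] -> 5 lines: zfwtr liyxg igmb hxl cjzl
Hunk 3: at line 1 remove [liyxg,igmb,hxl] add [xogl] -> 3 lines: zfwtr xogl cjzl

Answer: zfwtr
xogl
cjzl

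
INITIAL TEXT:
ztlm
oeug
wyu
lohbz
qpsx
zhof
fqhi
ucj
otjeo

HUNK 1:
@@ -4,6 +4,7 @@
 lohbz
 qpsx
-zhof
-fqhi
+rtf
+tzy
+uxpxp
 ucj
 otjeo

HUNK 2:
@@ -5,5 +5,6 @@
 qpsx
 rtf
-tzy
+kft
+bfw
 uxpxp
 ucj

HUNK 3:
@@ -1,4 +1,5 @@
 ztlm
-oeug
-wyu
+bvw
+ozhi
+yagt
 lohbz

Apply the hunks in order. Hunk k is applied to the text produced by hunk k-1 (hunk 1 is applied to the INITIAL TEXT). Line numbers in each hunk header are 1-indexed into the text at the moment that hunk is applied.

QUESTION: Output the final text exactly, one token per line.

Hunk 1: at line 4 remove [zhof,fqhi] add [rtf,tzy,uxpxp] -> 10 lines: ztlm oeug wyu lohbz qpsx rtf tzy uxpxp ucj otjeo
Hunk 2: at line 5 remove [tzy] add [kft,bfw] -> 11 lines: ztlm oeug wyu lohbz qpsx rtf kft bfw uxpxp ucj otjeo
Hunk 3: at line 1 remove [oeug,wyu] add [bvw,ozhi,yagt] -> 12 lines: ztlm bvw ozhi yagt lohbz qpsx rtf kft bfw uxpxp ucj otjeo

Answer: ztlm
bvw
ozhi
yagt
lohbz
qpsx
rtf
kft
bfw
uxpxp
ucj
otjeo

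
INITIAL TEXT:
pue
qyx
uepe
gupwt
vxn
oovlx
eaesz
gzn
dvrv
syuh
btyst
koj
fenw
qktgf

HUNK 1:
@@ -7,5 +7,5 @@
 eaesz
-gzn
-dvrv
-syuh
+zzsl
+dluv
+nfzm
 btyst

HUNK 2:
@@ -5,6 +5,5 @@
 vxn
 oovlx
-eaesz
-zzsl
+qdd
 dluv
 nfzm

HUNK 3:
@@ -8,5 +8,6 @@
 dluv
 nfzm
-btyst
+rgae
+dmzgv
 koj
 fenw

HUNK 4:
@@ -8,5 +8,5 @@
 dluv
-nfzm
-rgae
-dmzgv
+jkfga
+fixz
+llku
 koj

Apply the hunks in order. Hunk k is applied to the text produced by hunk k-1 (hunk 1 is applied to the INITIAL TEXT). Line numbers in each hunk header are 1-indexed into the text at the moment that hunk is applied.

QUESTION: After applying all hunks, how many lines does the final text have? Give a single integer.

Hunk 1: at line 7 remove [gzn,dvrv,syuh] add [zzsl,dluv,nfzm] -> 14 lines: pue qyx uepe gupwt vxn oovlx eaesz zzsl dluv nfzm btyst koj fenw qktgf
Hunk 2: at line 5 remove [eaesz,zzsl] add [qdd] -> 13 lines: pue qyx uepe gupwt vxn oovlx qdd dluv nfzm btyst koj fenw qktgf
Hunk 3: at line 8 remove [btyst] add [rgae,dmzgv] -> 14 lines: pue qyx uepe gupwt vxn oovlx qdd dluv nfzm rgae dmzgv koj fenw qktgf
Hunk 4: at line 8 remove [nfzm,rgae,dmzgv] add [jkfga,fixz,llku] -> 14 lines: pue qyx uepe gupwt vxn oovlx qdd dluv jkfga fixz llku koj fenw qktgf
Final line count: 14

Answer: 14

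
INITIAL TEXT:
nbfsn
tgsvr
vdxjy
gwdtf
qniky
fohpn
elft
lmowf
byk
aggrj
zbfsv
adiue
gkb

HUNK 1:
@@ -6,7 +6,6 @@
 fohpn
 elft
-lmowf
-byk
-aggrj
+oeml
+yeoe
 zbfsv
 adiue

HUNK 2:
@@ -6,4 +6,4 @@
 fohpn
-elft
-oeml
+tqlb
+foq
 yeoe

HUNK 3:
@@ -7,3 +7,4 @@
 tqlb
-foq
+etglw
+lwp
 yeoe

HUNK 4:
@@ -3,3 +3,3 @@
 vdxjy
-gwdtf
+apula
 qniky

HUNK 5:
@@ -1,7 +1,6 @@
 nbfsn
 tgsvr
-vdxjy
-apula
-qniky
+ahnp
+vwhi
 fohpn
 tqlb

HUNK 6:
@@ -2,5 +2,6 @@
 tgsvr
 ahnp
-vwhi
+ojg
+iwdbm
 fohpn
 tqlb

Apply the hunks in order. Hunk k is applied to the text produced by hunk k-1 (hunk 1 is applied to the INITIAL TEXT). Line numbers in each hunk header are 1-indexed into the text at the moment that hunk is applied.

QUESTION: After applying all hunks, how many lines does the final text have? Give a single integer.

Hunk 1: at line 6 remove [lmowf,byk,aggrj] add [oeml,yeoe] -> 12 lines: nbfsn tgsvr vdxjy gwdtf qniky fohpn elft oeml yeoe zbfsv adiue gkb
Hunk 2: at line 6 remove [elft,oeml] add [tqlb,foq] -> 12 lines: nbfsn tgsvr vdxjy gwdtf qniky fohpn tqlb foq yeoe zbfsv adiue gkb
Hunk 3: at line 7 remove [foq] add [etglw,lwp] -> 13 lines: nbfsn tgsvr vdxjy gwdtf qniky fohpn tqlb etglw lwp yeoe zbfsv adiue gkb
Hunk 4: at line 3 remove [gwdtf] add [apula] -> 13 lines: nbfsn tgsvr vdxjy apula qniky fohpn tqlb etglw lwp yeoe zbfsv adiue gkb
Hunk 5: at line 1 remove [vdxjy,apula,qniky] add [ahnp,vwhi] -> 12 lines: nbfsn tgsvr ahnp vwhi fohpn tqlb etglw lwp yeoe zbfsv adiue gkb
Hunk 6: at line 2 remove [vwhi] add [ojg,iwdbm] -> 13 lines: nbfsn tgsvr ahnp ojg iwdbm fohpn tqlb etglw lwp yeoe zbfsv adiue gkb
Final line count: 13

Answer: 13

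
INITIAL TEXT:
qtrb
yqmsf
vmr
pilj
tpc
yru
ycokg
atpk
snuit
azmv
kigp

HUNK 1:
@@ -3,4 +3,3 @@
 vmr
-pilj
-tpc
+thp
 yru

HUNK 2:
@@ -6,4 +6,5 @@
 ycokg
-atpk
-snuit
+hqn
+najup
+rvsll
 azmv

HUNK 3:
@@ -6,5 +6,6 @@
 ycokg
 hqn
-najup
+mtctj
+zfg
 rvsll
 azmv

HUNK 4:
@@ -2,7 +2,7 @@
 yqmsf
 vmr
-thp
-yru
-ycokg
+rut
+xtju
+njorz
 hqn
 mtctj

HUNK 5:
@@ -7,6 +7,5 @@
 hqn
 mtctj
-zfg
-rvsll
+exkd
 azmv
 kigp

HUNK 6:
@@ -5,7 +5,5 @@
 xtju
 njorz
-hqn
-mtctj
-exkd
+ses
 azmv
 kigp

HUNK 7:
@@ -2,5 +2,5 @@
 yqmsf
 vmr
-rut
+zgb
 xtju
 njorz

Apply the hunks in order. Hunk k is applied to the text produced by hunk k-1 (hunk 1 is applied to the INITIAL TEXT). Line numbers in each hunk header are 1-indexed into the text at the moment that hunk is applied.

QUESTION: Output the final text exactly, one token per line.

Answer: qtrb
yqmsf
vmr
zgb
xtju
njorz
ses
azmv
kigp

Derivation:
Hunk 1: at line 3 remove [pilj,tpc] add [thp] -> 10 lines: qtrb yqmsf vmr thp yru ycokg atpk snuit azmv kigp
Hunk 2: at line 6 remove [atpk,snuit] add [hqn,najup,rvsll] -> 11 lines: qtrb yqmsf vmr thp yru ycokg hqn najup rvsll azmv kigp
Hunk 3: at line 6 remove [najup] add [mtctj,zfg] -> 12 lines: qtrb yqmsf vmr thp yru ycokg hqn mtctj zfg rvsll azmv kigp
Hunk 4: at line 2 remove [thp,yru,ycokg] add [rut,xtju,njorz] -> 12 lines: qtrb yqmsf vmr rut xtju njorz hqn mtctj zfg rvsll azmv kigp
Hunk 5: at line 7 remove [zfg,rvsll] add [exkd] -> 11 lines: qtrb yqmsf vmr rut xtju njorz hqn mtctj exkd azmv kigp
Hunk 6: at line 5 remove [hqn,mtctj,exkd] add [ses] -> 9 lines: qtrb yqmsf vmr rut xtju njorz ses azmv kigp
Hunk 7: at line 2 remove [rut] add [zgb] -> 9 lines: qtrb yqmsf vmr zgb xtju njorz ses azmv kigp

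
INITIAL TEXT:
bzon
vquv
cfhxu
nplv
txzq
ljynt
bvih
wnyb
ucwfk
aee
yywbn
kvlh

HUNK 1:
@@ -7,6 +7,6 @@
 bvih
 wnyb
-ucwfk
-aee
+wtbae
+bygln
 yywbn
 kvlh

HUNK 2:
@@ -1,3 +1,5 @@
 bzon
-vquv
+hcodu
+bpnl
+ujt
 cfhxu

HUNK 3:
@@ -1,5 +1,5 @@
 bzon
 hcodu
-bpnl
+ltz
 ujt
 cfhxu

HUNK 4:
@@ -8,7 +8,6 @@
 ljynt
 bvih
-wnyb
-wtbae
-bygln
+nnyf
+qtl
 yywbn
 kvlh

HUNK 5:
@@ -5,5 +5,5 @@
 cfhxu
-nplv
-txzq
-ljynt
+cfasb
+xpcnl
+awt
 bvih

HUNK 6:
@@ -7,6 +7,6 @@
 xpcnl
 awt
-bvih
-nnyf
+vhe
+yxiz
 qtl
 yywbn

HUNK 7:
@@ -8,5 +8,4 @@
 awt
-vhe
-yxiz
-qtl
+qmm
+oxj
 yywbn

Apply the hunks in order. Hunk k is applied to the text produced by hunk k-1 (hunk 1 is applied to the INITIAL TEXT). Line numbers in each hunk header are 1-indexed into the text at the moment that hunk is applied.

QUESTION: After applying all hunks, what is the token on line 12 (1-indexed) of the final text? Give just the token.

Hunk 1: at line 7 remove [ucwfk,aee] add [wtbae,bygln] -> 12 lines: bzon vquv cfhxu nplv txzq ljynt bvih wnyb wtbae bygln yywbn kvlh
Hunk 2: at line 1 remove [vquv] add [hcodu,bpnl,ujt] -> 14 lines: bzon hcodu bpnl ujt cfhxu nplv txzq ljynt bvih wnyb wtbae bygln yywbn kvlh
Hunk 3: at line 1 remove [bpnl] add [ltz] -> 14 lines: bzon hcodu ltz ujt cfhxu nplv txzq ljynt bvih wnyb wtbae bygln yywbn kvlh
Hunk 4: at line 8 remove [wnyb,wtbae,bygln] add [nnyf,qtl] -> 13 lines: bzon hcodu ltz ujt cfhxu nplv txzq ljynt bvih nnyf qtl yywbn kvlh
Hunk 5: at line 5 remove [nplv,txzq,ljynt] add [cfasb,xpcnl,awt] -> 13 lines: bzon hcodu ltz ujt cfhxu cfasb xpcnl awt bvih nnyf qtl yywbn kvlh
Hunk 6: at line 7 remove [bvih,nnyf] add [vhe,yxiz] -> 13 lines: bzon hcodu ltz ujt cfhxu cfasb xpcnl awt vhe yxiz qtl yywbn kvlh
Hunk 7: at line 8 remove [vhe,yxiz,qtl] add [qmm,oxj] -> 12 lines: bzon hcodu ltz ujt cfhxu cfasb xpcnl awt qmm oxj yywbn kvlh
Final line 12: kvlh

Answer: kvlh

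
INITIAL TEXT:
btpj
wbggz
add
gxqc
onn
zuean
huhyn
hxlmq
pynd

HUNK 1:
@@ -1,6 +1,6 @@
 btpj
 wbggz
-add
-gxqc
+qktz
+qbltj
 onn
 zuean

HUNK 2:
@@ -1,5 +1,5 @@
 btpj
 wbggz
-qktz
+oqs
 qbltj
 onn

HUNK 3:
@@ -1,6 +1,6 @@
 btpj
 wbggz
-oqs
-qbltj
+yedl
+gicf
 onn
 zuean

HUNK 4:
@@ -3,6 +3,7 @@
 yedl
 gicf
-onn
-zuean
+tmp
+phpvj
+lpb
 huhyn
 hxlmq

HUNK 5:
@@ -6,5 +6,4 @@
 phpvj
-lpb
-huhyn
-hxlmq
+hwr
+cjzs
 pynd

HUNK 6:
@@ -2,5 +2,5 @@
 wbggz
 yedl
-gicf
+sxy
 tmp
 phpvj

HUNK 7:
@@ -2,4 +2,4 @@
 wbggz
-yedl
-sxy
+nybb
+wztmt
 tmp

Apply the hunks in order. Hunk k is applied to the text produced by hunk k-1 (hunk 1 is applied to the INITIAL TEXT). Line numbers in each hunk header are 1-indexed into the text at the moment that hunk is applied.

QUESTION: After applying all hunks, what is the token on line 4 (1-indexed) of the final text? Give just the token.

Answer: wztmt

Derivation:
Hunk 1: at line 1 remove [add,gxqc] add [qktz,qbltj] -> 9 lines: btpj wbggz qktz qbltj onn zuean huhyn hxlmq pynd
Hunk 2: at line 1 remove [qktz] add [oqs] -> 9 lines: btpj wbggz oqs qbltj onn zuean huhyn hxlmq pynd
Hunk 3: at line 1 remove [oqs,qbltj] add [yedl,gicf] -> 9 lines: btpj wbggz yedl gicf onn zuean huhyn hxlmq pynd
Hunk 4: at line 3 remove [onn,zuean] add [tmp,phpvj,lpb] -> 10 lines: btpj wbggz yedl gicf tmp phpvj lpb huhyn hxlmq pynd
Hunk 5: at line 6 remove [lpb,huhyn,hxlmq] add [hwr,cjzs] -> 9 lines: btpj wbggz yedl gicf tmp phpvj hwr cjzs pynd
Hunk 6: at line 2 remove [gicf] add [sxy] -> 9 lines: btpj wbggz yedl sxy tmp phpvj hwr cjzs pynd
Hunk 7: at line 2 remove [yedl,sxy] add [nybb,wztmt] -> 9 lines: btpj wbggz nybb wztmt tmp phpvj hwr cjzs pynd
Final line 4: wztmt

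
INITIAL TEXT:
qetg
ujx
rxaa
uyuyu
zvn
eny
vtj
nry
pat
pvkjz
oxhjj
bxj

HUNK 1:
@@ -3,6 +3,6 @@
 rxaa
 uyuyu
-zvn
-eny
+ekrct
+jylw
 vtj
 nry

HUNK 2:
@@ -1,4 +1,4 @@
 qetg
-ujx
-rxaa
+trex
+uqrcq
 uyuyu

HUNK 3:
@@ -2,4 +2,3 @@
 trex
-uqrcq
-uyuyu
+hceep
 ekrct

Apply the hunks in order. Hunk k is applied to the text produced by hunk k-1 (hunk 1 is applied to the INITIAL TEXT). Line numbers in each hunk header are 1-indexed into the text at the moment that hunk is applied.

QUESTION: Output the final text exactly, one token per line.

Hunk 1: at line 3 remove [zvn,eny] add [ekrct,jylw] -> 12 lines: qetg ujx rxaa uyuyu ekrct jylw vtj nry pat pvkjz oxhjj bxj
Hunk 2: at line 1 remove [ujx,rxaa] add [trex,uqrcq] -> 12 lines: qetg trex uqrcq uyuyu ekrct jylw vtj nry pat pvkjz oxhjj bxj
Hunk 3: at line 2 remove [uqrcq,uyuyu] add [hceep] -> 11 lines: qetg trex hceep ekrct jylw vtj nry pat pvkjz oxhjj bxj

Answer: qetg
trex
hceep
ekrct
jylw
vtj
nry
pat
pvkjz
oxhjj
bxj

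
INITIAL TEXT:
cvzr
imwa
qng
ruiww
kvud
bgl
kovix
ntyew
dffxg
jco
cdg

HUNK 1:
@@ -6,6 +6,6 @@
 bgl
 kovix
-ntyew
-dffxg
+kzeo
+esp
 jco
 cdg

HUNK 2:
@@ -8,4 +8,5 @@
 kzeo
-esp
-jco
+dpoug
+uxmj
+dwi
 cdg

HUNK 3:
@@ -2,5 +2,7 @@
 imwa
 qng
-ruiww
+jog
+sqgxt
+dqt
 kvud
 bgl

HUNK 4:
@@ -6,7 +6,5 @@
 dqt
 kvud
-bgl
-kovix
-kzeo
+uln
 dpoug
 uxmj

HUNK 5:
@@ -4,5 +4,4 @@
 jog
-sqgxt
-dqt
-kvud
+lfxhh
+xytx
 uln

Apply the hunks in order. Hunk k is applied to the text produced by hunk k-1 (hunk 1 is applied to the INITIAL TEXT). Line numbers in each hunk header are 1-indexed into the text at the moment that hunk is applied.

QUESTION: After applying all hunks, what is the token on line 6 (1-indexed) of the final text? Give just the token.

Hunk 1: at line 6 remove [ntyew,dffxg] add [kzeo,esp] -> 11 lines: cvzr imwa qng ruiww kvud bgl kovix kzeo esp jco cdg
Hunk 2: at line 8 remove [esp,jco] add [dpoug,uxmj,dwi] -> 12 lines: cvzr imwa qng ruiww kvud bgl kovix kzeo dpoug uxmj dwi cdg
Hunk 3: at line 2 remove [ruiww] add [jog,sqgxt,dqt] -> 14 lines: cvzr imwa qng jog sqgxt dqt kvud bgl kovix kzeo dpoug uxmj dwi cdg
Hunk 4: at line 6 remove [bgl,kovix,kzeo] add [uln] -> 12 lines: cvzr imwa qng jog sqgxt dqt kvud uln dpoug uxmj dwi cdg
Hunk 5: at line 4 remove [sqgxt,dqt,kvud] add [lfxhh,xytx] -> 11 lines: cvzr imwa qng jog lfxhh xytx uln dpoug uxmj dwi cdg
Final line 6: xytx

Answer: xytx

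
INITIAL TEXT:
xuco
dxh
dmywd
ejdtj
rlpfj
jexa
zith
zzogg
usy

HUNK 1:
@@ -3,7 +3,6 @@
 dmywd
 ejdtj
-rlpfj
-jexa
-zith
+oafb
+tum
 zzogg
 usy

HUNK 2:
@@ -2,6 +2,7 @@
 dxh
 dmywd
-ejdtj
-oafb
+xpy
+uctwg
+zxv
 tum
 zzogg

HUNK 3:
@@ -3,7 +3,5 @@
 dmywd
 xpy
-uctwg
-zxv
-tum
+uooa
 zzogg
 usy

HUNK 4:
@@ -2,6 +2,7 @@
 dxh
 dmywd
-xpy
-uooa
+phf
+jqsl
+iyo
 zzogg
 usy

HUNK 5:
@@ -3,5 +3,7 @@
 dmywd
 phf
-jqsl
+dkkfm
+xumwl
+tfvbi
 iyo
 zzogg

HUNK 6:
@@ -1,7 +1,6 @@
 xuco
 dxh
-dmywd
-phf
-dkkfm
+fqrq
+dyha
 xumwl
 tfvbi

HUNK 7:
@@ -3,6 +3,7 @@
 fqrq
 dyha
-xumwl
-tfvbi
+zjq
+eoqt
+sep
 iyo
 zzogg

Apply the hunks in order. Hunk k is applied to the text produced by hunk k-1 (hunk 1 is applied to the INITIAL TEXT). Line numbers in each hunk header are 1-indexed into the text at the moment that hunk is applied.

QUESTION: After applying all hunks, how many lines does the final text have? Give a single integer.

Hunk 1: at line 3 remove [rlpfj,jexa,zith] add [oafb,tum] -> 8 lines: xuco dxh dmywd ejdtj oafb tum zzogg usy
Hunk 2: at line 2 remove [ejdtj,oafb] add [xpy,uctwg,zxv] -> 9 lines: xuco dxh dmywd xpy uctwg zxv tum zzogg usy
Hunk 3: at line 3 remove [uctwg,zxv,tum] add [uooa] -> 7 lines: xuco dxh dmywd xpy uooa zzogg usy
Hunk 4: at line 2 remove [xpy,uooa] add [phf,jqsl,iyo] -> 8 lines: xuco dxh dmywd phf jqsl iyo zzogg usy
Hunk 5: at line 3 remove [jqsl] add [dkkfm,xumwl,tfvbi] -> 10 lines: xuco dxh dmywd phf dkkfm xumwl tfvbi iyo zzogg usy
Hunk 6: at line 1 remove [dmywd,phf,dkkfm] add [fqrq,dyha] -> 9 lines: xuco dxh fqrq dyha xumwl tfvbi iyo zzogg usy
Hunk 7: at line 3 remove [xumwl,tfvbi] add [zjq,eoqt,sep] -> 10 lines: xuco dxh fqrq dyha zjq eoqt sep iyo zzogg usy
Final line count: 10

Answer: 10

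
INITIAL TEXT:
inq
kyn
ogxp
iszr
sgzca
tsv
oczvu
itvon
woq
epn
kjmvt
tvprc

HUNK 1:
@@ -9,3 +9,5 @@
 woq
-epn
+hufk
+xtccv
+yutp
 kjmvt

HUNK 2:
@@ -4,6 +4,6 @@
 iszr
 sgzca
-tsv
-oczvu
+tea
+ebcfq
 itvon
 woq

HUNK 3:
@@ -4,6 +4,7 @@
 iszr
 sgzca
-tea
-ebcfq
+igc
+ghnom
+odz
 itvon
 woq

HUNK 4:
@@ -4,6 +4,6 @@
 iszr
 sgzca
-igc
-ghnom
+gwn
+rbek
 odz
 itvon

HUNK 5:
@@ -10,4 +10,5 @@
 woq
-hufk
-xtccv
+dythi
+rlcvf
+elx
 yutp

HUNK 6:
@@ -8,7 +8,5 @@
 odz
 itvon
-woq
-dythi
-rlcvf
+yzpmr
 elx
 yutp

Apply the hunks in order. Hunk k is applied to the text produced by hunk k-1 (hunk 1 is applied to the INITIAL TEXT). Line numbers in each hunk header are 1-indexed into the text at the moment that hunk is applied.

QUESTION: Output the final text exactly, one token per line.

Hunk 1: at line 9 remove [epn] add [hufk,xtccv,yutp] -> 14 lines: inq kyn ogxp iszr sgzca tsv oczvu itvon woq hufk xtccv yutp kjmvt tvprc
Hunk 2: at line 4 remove [tsv,oczvu] add [tea,ebcfq] -> 14 lines: inq kyn ogxp iszr sgzca tea ebcfq itvon woq hufk xtccv yutp kjmvt tvprc
Hunk 3: at line 4 remove [tea,ebcfq] add [igc,ghnom,odz] -> 15 lines: inq kyn ogxp iszr sgzca igc ghnom odz itvon woq hufk xtccv yutp kjmvt tvprc
Hunk 4: at line 4 remove [igc,ghnom] add [gwn,rbek] -> 15 lines: inq kyn ogxp iszr sgzca gwn rbek odz itvon woq hufk xtccv yutp kjmvt tvprc
Hunk 5: at line 10 remove [hufk,xtccv] add [dythi,rlcvf,elx] -> 16 lines: inq kyn ogxp iszr sgzca gwn rbek odz itvon woq dythi rlcvf elx yutp kjmvt tvprc
Hunk 6: at line 8 remove [woq,dythi,rlcvf] add [yzpmr] -> 14 lines: inq kyn ogxp iszr sgzca gwn rbek odz itvon yzpmr elx yutp kjmvt tvprc

Answer: inq
kyn
ogxp
iszr
sgzca
gwn
rbek
odz
itvon
yzpmr
elx
yutp
kjmvt
tvprc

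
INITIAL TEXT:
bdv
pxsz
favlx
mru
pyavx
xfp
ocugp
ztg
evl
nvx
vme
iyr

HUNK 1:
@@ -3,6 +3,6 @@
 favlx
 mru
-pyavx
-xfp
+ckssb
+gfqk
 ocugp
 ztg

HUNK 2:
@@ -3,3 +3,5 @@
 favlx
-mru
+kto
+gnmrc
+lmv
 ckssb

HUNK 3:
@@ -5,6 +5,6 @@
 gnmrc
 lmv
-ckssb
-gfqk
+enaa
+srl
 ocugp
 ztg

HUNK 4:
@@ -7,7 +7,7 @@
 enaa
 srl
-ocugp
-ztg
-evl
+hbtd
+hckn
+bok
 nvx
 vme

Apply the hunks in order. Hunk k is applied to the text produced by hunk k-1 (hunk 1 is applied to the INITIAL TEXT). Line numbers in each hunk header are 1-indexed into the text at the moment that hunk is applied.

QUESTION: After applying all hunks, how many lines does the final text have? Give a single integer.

Answer: 14

Derivation:
Hunk 1: at line 3 remove [pyavx,xfp] add [ckssb,gfqk] -> 12 lines: bdv pxsz favlx mru ckssb gfqk ocugp ztg evl nvx vme iyr
Hunk 2: at line 3 remove [mru] add [kto,gnmrc,lmv] -> 14 lines: bdv pxsz favlx kto gnmrc lmv ckssb gfqk ocugp ztg evl nvx vme iyr
Hunk 3: at line 5 remove [ckssb,gfqk] add [enaa,srl] -> 14 lines: bdv pxsz favlx kto gnmrc lmv enaa srl ocugp ztg evl nvx vme iyr
Hunk 4: at line 7 remove [ocugp,ztg,evl] add [hbtd,hckn,bok] -> 14 lines: bdv pxsz favlx kto gnmrc lmv enaa srl hbtd hckn bok nvx vme iyr
Final line count: 14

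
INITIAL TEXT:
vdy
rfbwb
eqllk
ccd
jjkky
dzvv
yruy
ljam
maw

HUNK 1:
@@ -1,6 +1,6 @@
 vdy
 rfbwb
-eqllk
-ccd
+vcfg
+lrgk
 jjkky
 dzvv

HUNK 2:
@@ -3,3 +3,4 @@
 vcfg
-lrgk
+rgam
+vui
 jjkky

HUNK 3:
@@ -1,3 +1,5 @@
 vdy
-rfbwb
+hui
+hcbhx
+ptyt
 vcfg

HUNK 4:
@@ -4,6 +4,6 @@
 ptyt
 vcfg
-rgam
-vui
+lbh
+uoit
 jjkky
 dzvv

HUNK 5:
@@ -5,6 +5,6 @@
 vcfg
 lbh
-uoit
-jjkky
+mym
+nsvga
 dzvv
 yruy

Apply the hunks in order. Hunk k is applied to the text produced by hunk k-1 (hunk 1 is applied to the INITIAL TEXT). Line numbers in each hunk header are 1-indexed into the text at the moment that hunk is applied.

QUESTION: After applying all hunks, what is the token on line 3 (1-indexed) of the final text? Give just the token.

Hunk 1: at line 1 remove [eqllk,ccd] add [vcfg,lrgk] -> 9 lines: vdy rfbwb vcfg lrgk jjkky dzvv yruy ljam maw
Hunk 2: at line 3 remove [lrgk] add [rgam,vui] -> 10 lines: vdy rfbwb vcfg rgam vui jjkky dzvv yruy ljam maw
Hunk 3: at line 1 remove [rfbwb] add [hui,hcbhx,ptyt] -> 12 lines: vdy hui hcbhx ptyt vcfg rgam vui jjkky dzvv yruy ljam maw
Hunk 4: at line 4 remove [rgam,vui] add [lbh,uoit] -> 12 lines: vdy hui hcbhx ptyt vcfg lbh uoit jjkky dzvv yruy ljam maw
Hunk 5: at line 5 remove [uoit,jjkky] add [mym,nsvga] -> 12 lines: vdy hui hcbhx ptyt vcfg lbh mym nsvga dzvv yruy ljam maw
Final line 3: hcbhx

Answer: hcbhx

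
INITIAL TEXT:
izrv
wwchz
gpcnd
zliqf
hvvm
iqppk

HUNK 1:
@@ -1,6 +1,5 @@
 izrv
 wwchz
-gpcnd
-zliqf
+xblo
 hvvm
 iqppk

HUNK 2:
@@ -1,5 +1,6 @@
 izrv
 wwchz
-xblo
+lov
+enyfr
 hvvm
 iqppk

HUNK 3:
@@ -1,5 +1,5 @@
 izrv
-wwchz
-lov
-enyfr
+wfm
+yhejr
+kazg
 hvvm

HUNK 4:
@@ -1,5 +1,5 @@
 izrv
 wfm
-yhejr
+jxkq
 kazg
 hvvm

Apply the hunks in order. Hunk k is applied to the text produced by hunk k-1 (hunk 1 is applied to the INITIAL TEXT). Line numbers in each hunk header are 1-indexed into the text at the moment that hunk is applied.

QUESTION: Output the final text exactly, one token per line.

Answer: izrv
wfm
jxkq
kazg
hvvm
iqppk

Derivation:
Hunk 1: at line 1 remove [gpcnd,zliqf] add [xblo] -> 5 lines: izrv wwchz xblo hvvm iqppk
Hunk 2: at line 1 remove [xblo] add [lov,enyfr] -> 6 lines: izrv wwchz lov enyfr hvvm iqppk
Hunk 3: at line 1 remove [wwchz,lov,enyfr] add [wfm,yhejr,kazg] -> 6 lines: izrv wfm yhejr kazg hvvm iqppk
Hunk 4: at line 1 remove [yhejr] add [jxkq] -> 6 lines: izrv wfm jxkq kazg hvvm iqppk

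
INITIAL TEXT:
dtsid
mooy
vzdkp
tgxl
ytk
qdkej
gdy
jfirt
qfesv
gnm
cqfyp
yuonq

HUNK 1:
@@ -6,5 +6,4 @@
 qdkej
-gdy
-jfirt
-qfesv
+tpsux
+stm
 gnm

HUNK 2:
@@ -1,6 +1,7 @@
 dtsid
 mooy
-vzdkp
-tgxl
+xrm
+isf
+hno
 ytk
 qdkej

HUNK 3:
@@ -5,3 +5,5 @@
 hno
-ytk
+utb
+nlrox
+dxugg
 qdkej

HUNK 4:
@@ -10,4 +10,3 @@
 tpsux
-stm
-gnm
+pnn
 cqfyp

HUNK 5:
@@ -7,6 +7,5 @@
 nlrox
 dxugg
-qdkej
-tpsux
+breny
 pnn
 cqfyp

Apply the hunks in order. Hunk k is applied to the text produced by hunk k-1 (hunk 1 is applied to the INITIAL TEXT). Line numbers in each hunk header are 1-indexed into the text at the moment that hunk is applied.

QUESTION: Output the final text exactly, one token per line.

Hunk 1: at line 6 remove [gdy,jfirt,qfesv] add [tpsux,stm] -> 11 lines: dtsid mooy vzdkp tgxl ytk qdkej tpsux stm gnm cqfyp yuonq
Hunk 2: at line 1 remove [vzdkp,tgxl] add [xrm,isf,hno] -> 12 lines: dtsid mooy xrm isf hno ytk qdkej tpsux stm gnm cqfyp yuonq
Hunk 3: at line 5 remove [ytk] add [utb,nlrox,dxugg] -> 14 lines: dtsid mooy xrm isf hno utb nlrox dxugg qdkej tpsux stm gnm cqfyp yuonq
Hunk 4: at line 10 remove [stm,gnm] add [pnn] -> 13 lines: dtsid mooy xrm isf hno utb nlrox dxugg qdkej tpsux pnn cqfyp yuonq
Hunk 5: at line 7 remove [qdkej,tpsux] add [breny] -> 12 lines: dtsid mooy xrm isf hno utb nlrox dxugg breny pnn cqfyp yuonq

Answer: dtsid
mooy
xrm
isf
hno
utb
nlrox
dxugg
breny
pnn
cqfyp
yuonq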